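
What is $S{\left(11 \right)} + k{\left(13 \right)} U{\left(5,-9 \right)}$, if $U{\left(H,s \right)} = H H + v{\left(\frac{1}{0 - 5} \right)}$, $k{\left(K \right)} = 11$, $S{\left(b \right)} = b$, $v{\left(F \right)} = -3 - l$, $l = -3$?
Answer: $286$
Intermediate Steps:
$v{\left(F \right)} = 0$ ($v{\left(F \right)} = -3 - -3 = -3 + 3 = 0$)
$U{\left(H,s \right)} = H^{2}$ ($U{\left(H,s \right)} = H H + 0 = H^{2} + 0 = H^{2}$)
$S{\left(11 \right)} + k{\left(13 \right)} U{\left(5,-9 \right)} = 11 + 11 \cdot 5^{2} = 11 + 11 \cdot 25 = 11 + 275 = 286$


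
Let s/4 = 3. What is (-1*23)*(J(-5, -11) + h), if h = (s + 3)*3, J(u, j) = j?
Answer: -782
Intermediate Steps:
s = 12 (s = 4*3 = 12)
h = 45 (h = (12 + 3)*3 = 15*3 = 45)
(-1*23)*(J(-5, -11) + h) = (-1*23)*(-11 + 45) = -23*34 = -782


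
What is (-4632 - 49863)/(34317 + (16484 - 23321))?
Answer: -3633/1832 ≈ -1.9831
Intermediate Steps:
(-4632 - 49863)/(34317 + (16484 - 23321)) = -54495/(34317 - 6837) = -54495/27480 = -54495*1/27480 = -3633/1832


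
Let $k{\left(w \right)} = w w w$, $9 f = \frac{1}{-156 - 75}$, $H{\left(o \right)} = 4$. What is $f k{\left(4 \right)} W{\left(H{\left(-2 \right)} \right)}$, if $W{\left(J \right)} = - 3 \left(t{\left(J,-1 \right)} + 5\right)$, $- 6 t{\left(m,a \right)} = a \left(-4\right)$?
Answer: $\frac{832}{2079} \approx 0.40019$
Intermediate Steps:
$t{\left(m,a \right)} = \frac{2 a}{3}$ ($t{\left(m,a \right)} = - \frac{a \left(-4\right)}{6} = - \frac{\left(-4\right) a}{6} = \frac{2 a}{3}$)
$W{\left(J \right)} = -13$ ($W{\left(J \right)} = - 3 \left(\frac{2}{3} \left(-1\right) + 5\right) = - 3 \left(- \frac{2}{3} + 5\right) = \left(-3\right) \frac{13}{3} = -13$)
$f = - \frac{1}{2079}$ ($f = \frac{1}{9 \left(-156 - 75\right)} = \frac{1}{9 \left(-231\right)} = \frac{1}{9} \left(- \frac{1}{231}\right) = - \frac{1}{2079} \approx -0.000481$)
$k{\left(w \right)} = w^{3}$ ($k{\left(w \right)} = w^{2} w = w^{3}$)
$f k{\left(4 \right)} W{\left(H{\left(-2 \right)} \right)} = - \frac{4^{3}}{2079} \left(-13\right) = \left(- \frac{1}{2079}\right) 64 \left(-13\right) = \left(- \frac{64}{2079}\right) \left(-13\right) = \frac{832}{2079}$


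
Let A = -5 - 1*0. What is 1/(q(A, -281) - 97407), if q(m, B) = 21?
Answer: -1/97386 ≈ -1.0268e-5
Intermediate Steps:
A = -5 (A = -5 + 0 = -5)
1/(q(A, -281) - 97407) = 1/(21 - 97407) = 1/(-97386) = -1/97386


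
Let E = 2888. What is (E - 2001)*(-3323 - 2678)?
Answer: -5322887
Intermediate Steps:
(E - 2001)*(-3323 - 2678) = (2888 - 2001)*(-3323 - 2678) = 887*(-6001) = -5322887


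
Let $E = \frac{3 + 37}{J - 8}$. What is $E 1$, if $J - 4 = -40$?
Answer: $- \frac{10}{11} \approx -0.90909$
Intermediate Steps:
$J = -36$ ($J = 4 - 40 = -36$)
$E = - \frac{10}{11}$ ($E = \frac{3 + 37}{-36 - 8} = \frac{40}{-44} = 40 \left(- \frac{1}{44}\right) = - \frac{10}{11} \approx -0.90909$)
$E 1 = \left(- \frac{10}{11}\right) 1 = - \frac{10}{11}$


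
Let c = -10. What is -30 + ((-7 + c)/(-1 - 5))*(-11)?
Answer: -367/6 ≈ -61.167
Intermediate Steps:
-30 + ((-7 + c)/(-1 - 5))*(-11) = -30 + ((-7 - 10)/(-1 - 5))*(-11) = -30 - 17/(-6)*(-11) = -30 - 17*(-⅙)*(-11) = -30 + (17/6)*(-11) = -30 - 187/6 = -367/6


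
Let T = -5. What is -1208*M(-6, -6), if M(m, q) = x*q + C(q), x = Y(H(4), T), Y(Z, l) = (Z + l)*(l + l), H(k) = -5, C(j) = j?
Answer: 732048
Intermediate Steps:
Y(Z, l) = 2*l*(Z + l) (Y(Z, l) = (Z + l)*(2*l) = 2*l*(Z + l))
x = 100 (x = 2*(-5)*(-5 - 5) = 2*(-5)*(-10) = 100)
M(m, q) = 101*q (M(m, q) = 100*q + q = 101*q)
-1208*M(-6, -6) = -122008*(-6) = -1208*(-606) = 732048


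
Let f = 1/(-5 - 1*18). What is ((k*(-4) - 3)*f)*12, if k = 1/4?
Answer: 48/23 ≈ 2.0870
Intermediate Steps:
k = 1/4 ≈ 0.25000
f = -1/23 (f = 1/(-5 - 18) = 1/(-23) = -1/23 ≈ -0.043478)
((k*(-4) - 3)*f)*12 = (((1/4)*(-4) - 3)*(-1/23))*12 = ((-1 - 3)*(-1/23))*12 = -4*(-1/23)*12 = (4/23)*12 = 48/23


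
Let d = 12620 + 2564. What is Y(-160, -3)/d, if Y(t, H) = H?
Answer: -3/15184 ≈ -0.00019758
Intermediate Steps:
d = 15184
Y(-160, -3)/d = -3/15184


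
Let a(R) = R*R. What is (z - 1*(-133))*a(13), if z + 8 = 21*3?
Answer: 31772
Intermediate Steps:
a(R) = R²
z = 55 (z = -8 + 21*3 = -8 + 63 = 55)
(z - 1*(-133))*a(13) = (55 - 1*(-133))*13² = (55 + 133)*169 = 188*169 = 31772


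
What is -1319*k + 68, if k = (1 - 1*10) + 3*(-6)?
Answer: 35681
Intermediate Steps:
k = -27 (k = (1 - 10) - 18 = -9 - 18 = -27)
-1319*k + 68 = -1319*(-27) + 68 = 35613 + 68 = 35681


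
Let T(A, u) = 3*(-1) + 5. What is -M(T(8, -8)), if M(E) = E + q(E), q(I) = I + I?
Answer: -6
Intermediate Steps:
T(A, u) = 2 (T(A, u) = -3 + 5 = 2)
q(I) = 2*I
M(E) = 3*E (M(E) = E + 2*E = 3*E)
-M(T(8, -8)) = -3*2 = -1*6 = -6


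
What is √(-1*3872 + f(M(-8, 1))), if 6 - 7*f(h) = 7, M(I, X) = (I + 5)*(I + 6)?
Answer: I*√189735/7 ≈ 62.227*I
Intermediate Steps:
M(I, X) = (5 + I)*(6 + I)
f(h) = -⅐ (f(h) = 6/7 - ⅐*7 = 6/7 - 1 = -⅐)
√(-1*3872 + f(M(-8, 1))) = √(-1*3872 - ⅐) = √(-3872 - ⅐) = √(-27105/7) = I*√189735/7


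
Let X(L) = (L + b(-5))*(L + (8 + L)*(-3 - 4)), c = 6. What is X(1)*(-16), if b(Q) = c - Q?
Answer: 11904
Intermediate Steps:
b(Q) = 6 - Q
X(L) = (-56 - 6*L)*(11 + L) (X(L) = (L + (6 - 1*(-5)))*(L + (8 + L)*(-3 - 4)) = (L + (6 + 5))*(L + (8 + L)*(-7)) = (L + 11)*(L + (-56 - 7*L)) = (11 + L)*(-56 - 6*L) = (-56 - 6*L)*(11 + L))
X(1)*(-16) = (-616 - 122*1 - 6*1²)*(-16) = (-616 - 122 - 6*1)*(-16) = (-616 - 122 - 6)*(-16) = -744*(-16) = 11904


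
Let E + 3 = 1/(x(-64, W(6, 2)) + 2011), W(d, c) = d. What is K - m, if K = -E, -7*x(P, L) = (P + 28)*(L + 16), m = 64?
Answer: -907016/14869 ≈ -61.000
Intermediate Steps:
x(P, L) = -(16 + L)*(28 + P)/7 (x(P, L) = -(P + 28)*(L + 16)/7 = -(28 + P)*(16 + L)/7 = -(16 + L)*(28 + P)/7)
E = -44600/14869 (E = -3 + 1/((-64 - 4*6 - 16/7*(-64) - 1/7*6*(-64)) + 2011) = -3 + 1/((-64 - 24 + 1024/7 + 384/7) + 2011) = -3 + 1/(792/7 + 2011) = -3 + 1/(14869/7) = -3 + 7/14869 = -44600/14869 ≈ -2.9995)
K = 44600/14869 (K = -1*(-44600/14869) = 44600/14869 ≈ 2.9995)
K - m = 44600/14869 - 1*64 = 44600/14869 - 64 = -907016/14869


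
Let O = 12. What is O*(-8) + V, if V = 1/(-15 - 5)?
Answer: -1921/20 ≈ -96.050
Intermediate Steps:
V = -1/20 (V = 1/(-20) = -1/20 ≈ -0.050000)
O*(-8) + V = 12*(-8) - 1/20 = -96 - 1/20 = -1921/20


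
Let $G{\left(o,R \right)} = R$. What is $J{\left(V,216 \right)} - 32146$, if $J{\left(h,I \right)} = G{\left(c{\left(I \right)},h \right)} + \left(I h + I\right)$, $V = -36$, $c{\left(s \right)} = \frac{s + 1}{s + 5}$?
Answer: $-39742$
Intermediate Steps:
$c{\left(s \right)} = \frac{1 + s}{5 + s}$
$J{\left(h,I \right)} = I + h + I h$ ($J{\left(h,I \right)} = h + \left(I h + I\right) = h + \left(I + I h\right) = I + h + I h$)
$J{\left(V,216 \right)} - 32146 = \left(216 - 36 + 216 \left(-36\right)\right) - 32146 = \left(216 - 36 - 7776\right) - 32146 = -7596 - 32146 = -39742$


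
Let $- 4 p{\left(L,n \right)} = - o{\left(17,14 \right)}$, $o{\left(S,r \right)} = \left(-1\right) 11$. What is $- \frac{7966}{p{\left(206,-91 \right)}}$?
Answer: $\frac{31864}{11} \approx 2896.7$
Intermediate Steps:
$o{\left(S,r \right)} = -11$
$p{\left(L,n \right)} = - \frac{11}{4}$ ($p{\left(L,n \right)} = - \frac{\left(-1\right) \left(-11\right)}{4} = \left(- \frac{1}{4}\right) 11 = - \frac{11}{4}$)
$- \frac{7966}{p{\left(206,-91 \right)}} = - \frac{7966}{- \frac{11}{4}} = \left(-7966\right) \left(- \frac{4}{11}\right) = \frac{31864}{11}$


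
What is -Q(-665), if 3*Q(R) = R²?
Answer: -442225/3 ≈ -1.4741e+5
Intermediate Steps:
Q(R) = R²/3
-Q(-665) = -(-665)²/3 = -442225/3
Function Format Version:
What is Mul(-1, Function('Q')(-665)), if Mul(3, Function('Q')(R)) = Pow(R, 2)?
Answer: Rational(-442225, 3) ≈ -1.4741e+5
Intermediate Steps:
Function('Q')(R) = Mul(Rational(1, 3), Pow(R, 2))
Mul(-1, Function('Q')(-665)) = Mul(-1, Mul(Rational(1, 3), Pow(-665, 2))) = Mul(-1, Mul(Rational(1, 3), 442225)) = Mul(-1, Rational(442225, 3)) = Rational(-442225, 3)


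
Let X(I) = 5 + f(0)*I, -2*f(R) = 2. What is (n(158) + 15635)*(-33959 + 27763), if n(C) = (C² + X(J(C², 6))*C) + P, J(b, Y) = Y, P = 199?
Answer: -251805440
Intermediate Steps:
f(R) = -1 (f(R) = -½*2 = -1)
X(I) = 5 - I
n(C) = 199 + C² - C (n(C) = (C² + (5 - 1*6)*C) + 199 = (C² + (5 - 6)*C) + 199 = (C² - C) + 199 = 199 + C² - C)
(n(158) + 15635)*(-33959 + 27763) = ((199 + 158² - 1*158) + 15635)*(-33959 + 27763) = ((199 + 24964 - 158) + 15635)*(-6196) = (25005 + 15635)*(-6196) = 40640*(-6196) = -251805440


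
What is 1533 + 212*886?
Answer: 189365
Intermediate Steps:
1533 + 212*886 = 1533 + 187832 = 189365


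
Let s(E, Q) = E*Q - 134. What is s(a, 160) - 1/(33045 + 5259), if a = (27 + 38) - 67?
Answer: -17390017/38304 ≈ -454.00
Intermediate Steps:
a = -2 (a = 65 - 67 = -2)
s(E, Q) = -134 + E*Q
s(a, 160) - 1/(33045 + 5259) = (-134 - 2*160) - 1/(33045 + 5259) = (-134 - 320) - 1/38304 = -454 - 1*1/38304 = -454 - 1/38304 = -17390017/38304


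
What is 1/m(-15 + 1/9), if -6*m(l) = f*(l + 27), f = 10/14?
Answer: -378/545 ≈ -0.69358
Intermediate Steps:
f = 5/7 (f = 10*(1/14) = 5/7 ≈ 0.71429)
m(l) = -45/14 - 5*l/42 (m(l) = -5*(l + 27)/42 = -5*(27 + l)/42 = -(135/7 + 5*l/7)/6 = -45/14 - 5*l/42)
1/m(-15 + 1/9) = 1/(-45/14 - 5*(-15 + 1/9)/42) = 1/(-45/14 - 5/42*(-134/9)) = 1/(-45/14 + 335/189) = 1/(-545/378) = -378/545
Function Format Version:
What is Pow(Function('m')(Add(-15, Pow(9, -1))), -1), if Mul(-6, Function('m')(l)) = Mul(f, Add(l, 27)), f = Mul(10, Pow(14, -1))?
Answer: Rational(-378, 545) ≈ -0.69358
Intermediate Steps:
f = Rational(5, 7) (f = Mul(10, Rational(1, 14)) = Rational(5, 7) ≈ 0.71429)
Function('m')(l) = Add(Rational(-45, 14), Mul(Rational(-5, 42), l)) (Function('m')(l) = Mul(Rational(-1, 6), Mul(Rational(5, 7), Add(l, 27))) = Mul(Rational(-1, 6), Mul(Rational(5, 7), Add(27, l))) = Mul(Rational(-1, 6), Add(Rational(135, 7), Mul(Rational(5, 7), l))) = Add(Rational(-45, 14), Mul(Rational(-5, 42), l)))
Pow(Function('m')(Add(-15, Pow(9, -1))), -1) = Pow(Add(Rational(-45, 14), Mul(Rational(-5, 42), Add(-15, Pow(9, -1)))), -1) = Pow(Add(Rational(-45, 14), Mul(Rational(-5, 42), Add(-15, Rational(1, 9)))), -1) = Pow(Add(Rational(-45, 14), Mul(Rational(-5, 42), Rational(-134, 9))), -1) = Pow(Add(Rational(-45, 14), Rational(335, 189)), -1) = Pow(Rational(-545, 378), -1) = Rational(-378, 545)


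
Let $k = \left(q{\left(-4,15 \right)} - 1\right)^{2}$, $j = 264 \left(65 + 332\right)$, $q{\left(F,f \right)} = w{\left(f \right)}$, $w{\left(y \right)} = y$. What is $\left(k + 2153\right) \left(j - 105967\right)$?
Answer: $-2722491$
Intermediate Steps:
$q{\left(F,f \right)} = f$
$j = 104808$ ($j = 264 \cdot 397 = 104808$)
$k = 196$ ($k = \left(15 - 1\right)^{2} = 14^{2} = 196$)
$\left(k + 2153\right) \left(j - 105967\right) = \left(196 + 2153\right) \left(104808 - 105967\right) = 2349 \left(-1159\right) = -2722491$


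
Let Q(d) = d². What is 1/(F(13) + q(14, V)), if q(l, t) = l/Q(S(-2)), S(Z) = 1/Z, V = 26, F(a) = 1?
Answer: 1/57 ≈ 0.017544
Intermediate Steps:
q(l, t) = 4*l (q(l, t) = l/((1/(-2))²) = l/((-½)²) = l/(¼) = l*4 = 4*l)
1/(F(13) + q(14, V)) = 1/(1 + 4*14) = 1/(1 + 56) = 1/57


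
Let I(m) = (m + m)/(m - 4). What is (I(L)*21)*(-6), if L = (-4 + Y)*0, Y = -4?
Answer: 0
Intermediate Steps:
L = 0 (L = (-4 - 4)*0 = -8*0 = 0)
I(m) = 2*m/(-4 + m) (I(m) = (2*m)/(-4 + m) = 2*m/(-4 + m))
(I(L)*21)*(-6) = ((2*0/(-4 + 0))*21)*(-6) = ((2*0/(-4))*21)*(-6) = ((2*0*(-¼))*21)*(-6) = (0*21)*(-6) = 0*(-6) = 0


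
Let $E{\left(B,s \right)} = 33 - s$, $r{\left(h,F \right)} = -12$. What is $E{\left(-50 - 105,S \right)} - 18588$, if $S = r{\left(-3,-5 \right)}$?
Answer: $-18543$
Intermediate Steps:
$S = -12$
$E{\left(-50 - 105,S \right)} - 18588 = \left(33 - -12\right) - 18588 = \left(33 + 12\right) - 18588 = 45 - 18588 = -18543$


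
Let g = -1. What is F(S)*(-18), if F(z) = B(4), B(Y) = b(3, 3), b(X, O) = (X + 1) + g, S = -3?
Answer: -54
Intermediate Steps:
b(X, O) = X (b(X, O) = (X + 1) - 1 = (1 + X) - 1 = X)
B(Y) = 3
F(z) = 3
F(S)*(-18) = 3*(-18) = -54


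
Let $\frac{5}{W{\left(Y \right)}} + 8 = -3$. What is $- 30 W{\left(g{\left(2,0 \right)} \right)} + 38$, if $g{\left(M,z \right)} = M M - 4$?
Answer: $\frac{568}{11} \approx 51.636$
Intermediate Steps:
$g{\left(M,z \right)} = -4 + M^{2}$ ($g{\left(M,z \right)} = M^{2} - 4 = -4 + M^{2}$)
$W{\left(Y \right)} = - \frac{5}{11}$ ($W{\left(Y \right)} = \frac{5}{-8 - 3} = \frac{5}{-11} = 5 \left(- \frac{1}{11}\right) = - \frac{5}{11}$)
$- 30 W{\left(g{\left(2,0 \right)} \right)} + 38 = \left(-30\right) \left(- \frac{5}{11}\right) + 38 = \frac{150}{11} + 38 = \frac{568}{11}$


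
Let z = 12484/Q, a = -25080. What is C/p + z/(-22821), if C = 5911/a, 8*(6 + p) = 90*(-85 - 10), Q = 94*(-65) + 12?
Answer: 193182023093/625181080254390 ≈ 0.00030900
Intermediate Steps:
Q = -6098 (Q = -6110 + 12 = -6098)
z = -6242/3049 (z = 12484/(-6098) = 12484*(-1/6098) = -6242/3049 ≈ -2.0472)
p = -4299/4 (p = -6 + (90*(-85 - 10))/8 = -6 + (90*(-95))/8 = -6 + (⅛)*(-8550) = -6 - 4275/4 = -4299/4 ≈ -1074.8)
C = -5911/25080 (C = 5911/(-25080) = 5911*(-1/25080) = -5911/25080 ≈ -0.23569)
C/p + z/(-22821) = -5911/(25080*(-4299/4)) - 6242/3049/(-22821) = -5911/25080*(-4/4299) - 6242/3049*(-1/22821) = 5911/26954730 + 6242/69581229 = 193182023093/625181080254390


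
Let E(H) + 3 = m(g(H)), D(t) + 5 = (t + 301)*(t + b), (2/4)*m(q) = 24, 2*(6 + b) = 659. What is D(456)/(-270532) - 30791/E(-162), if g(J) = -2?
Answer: -16713008509/24347880 ≈ -686.43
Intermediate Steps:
b = 647/2 (b = -6 + (1/2)*659 = -6 + 659/2 = 647/2 ≈ 323.50)
m(q) = 48 (m(q) = 2*24 = 48)
D(t) = -5 + (301 + t)*(647/2 + t) (D(t) = -5 + (t + 301)*(t + 647/2) = -5 + (301 + t)*(647/2 + t))
E(H) = 45 (E(H) = -3 + 48 = 45)
D(456)/(-270532) - 30791/E(-162) = (194737/2 + 456**2 + (1249/2)*456)/(-270532) - 30791/45 = (194737/2 + 207936 + 284772)*(-1/270532) - 30791*1/45 = (1180153/2)*(-1/270532) - 30791/45 = -1180153/541064 - 30791/45 = -16713008509/24347880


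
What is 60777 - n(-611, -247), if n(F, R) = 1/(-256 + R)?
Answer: 30570832/503 ≈ 60777.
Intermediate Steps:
60777 - n(-611, -247) = 60777 - 1/(-256 - 247) = 60777 - 1/(-503) = 60777 - 1*(-1/503) = 60777 + 1/503 = 30570832/503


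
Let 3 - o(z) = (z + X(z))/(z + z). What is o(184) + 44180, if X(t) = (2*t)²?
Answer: 87629/2 ≈ 43815.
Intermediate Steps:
X(t) = 4*t²
o(z) = 3 - (z + 4*z²)/(2*z) (o(z) = 3 - (z + 4*z²)/(z + z) = 3 - (z + 4*z²)/(2*z))
o(184) + 44180 = (5/2 - 2*184) + 44180 = (5/2 - 368) + 44180 = -731/2 + 44180 = 87629/2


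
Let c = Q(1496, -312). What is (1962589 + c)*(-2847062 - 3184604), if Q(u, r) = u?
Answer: -11846704715610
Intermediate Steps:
c = 1496
(1962589 + c)*(-2847062 - 3184604) = (1962589 + 1496)*(-2847062 - 3184604) = 1964085*(-6031666) = -11846704715610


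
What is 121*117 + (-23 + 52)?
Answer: 14186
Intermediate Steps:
121*117 + (-23 + 52) = 14157 + 29 = 14186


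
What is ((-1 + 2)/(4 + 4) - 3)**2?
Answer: 529/64 ≈ 8.2656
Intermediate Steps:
((-1 + 2)/(4 + 4) - 3)**2 = (1/8 - 3)**2 = (-23/8)**2 = 529/64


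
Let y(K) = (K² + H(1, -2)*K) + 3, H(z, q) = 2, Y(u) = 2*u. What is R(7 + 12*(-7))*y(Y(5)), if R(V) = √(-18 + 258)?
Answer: 492*√15 ≈ 1905.5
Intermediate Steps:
R(V) = 4*√15 (R(V) = √240 = 4*√15)
y(K) = 3 + K² + 2*K (y(K) = (K² + 2*K) + 3 = 3 + K² + 2*K)
R(7 + 12*(-7))*y(Y(5)) = (4*√15)*(3 + (2*5)² + 2*(2*5)) = (4*√15)*(3 + 10² + 2*10) = (4*√15)*(3 + 100 + 20) = (4*√15)*123 = 492*√15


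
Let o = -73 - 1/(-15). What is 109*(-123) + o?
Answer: -202199/15 ≈ -13480.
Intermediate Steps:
o = -1094/15 (o = -73 - 1*(-1/15) = -73 + 1/15 = -1094/15 ≈ -72.933)
109*(-123) + o = 109*(-123) - 1094/15 = -13407 - 1094/15 = -202199/15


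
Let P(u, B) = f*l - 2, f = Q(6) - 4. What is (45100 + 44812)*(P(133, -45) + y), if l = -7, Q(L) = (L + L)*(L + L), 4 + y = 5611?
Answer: 415843000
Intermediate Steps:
y = 5607 (y = -4 + 5611 = 5607)
Q(L) = 4*L**2 (Q(L) = (2*L)*(2*L) = 4*L**2)
f = 140 (f = 4*6**2 - 4 = 4*36 - 4 = 144 - 4 = 140)
P(u, B) = -982 (P(u, B) = 140*(-7) - 2 = -980 - 2 = -982)
(45100 + 44812)*(P(133, -45) + y) = (45100 + 44812)*(-982 + 5607) = 89912*4625 = 415843000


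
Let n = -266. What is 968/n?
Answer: -484/133 ≈ -3.6391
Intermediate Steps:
968/n = 968/(-266) = 968*(-1/266) = -484/133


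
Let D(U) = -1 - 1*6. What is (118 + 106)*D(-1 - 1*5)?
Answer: -1568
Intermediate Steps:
D(U) = -7 (D(U) = -1 - 6 = -7)
(118 + 106)*D(-1 - 1*5) = (118 + 106)*(-7) = 224*(-7) = -1568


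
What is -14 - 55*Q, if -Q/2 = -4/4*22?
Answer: -2434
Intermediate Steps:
Q = 44 (Q = -2*(-4/4)*22 = -2*(-4*¼)*22 = -(-2)*22 = -2*(-22) = 44)
-14 - 55*Q = -14 - 55*44 = -14 - 2420 = -2434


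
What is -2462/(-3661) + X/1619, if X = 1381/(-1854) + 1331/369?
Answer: 303786637157/450547064226 ≈ 0.67426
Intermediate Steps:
X = 217565/76014 (X = 1381*(-1/1854) + 1331*(1/369) = -1381/1854 + 1331/369 = 217565/76014 ≈ 2.8622)
-2462/(-3661) + X/1619 = -2462/(-3661) + (217565/76014)/1619 = -2462*(-1/3661) + (217565/76014)*(1/1619) = 2462/3661 + 217565/123066666 = 303786637157/450547064226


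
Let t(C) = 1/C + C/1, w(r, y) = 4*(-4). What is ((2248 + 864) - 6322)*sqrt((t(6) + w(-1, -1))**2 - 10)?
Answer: -535*sqrt(3121) ≈ -29888.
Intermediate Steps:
w(r, y) = -16
t(C) = C + 1/C (t(C) = 1/C + C*1 = 1/C + C = C + 1/C)
((2248 + 864) - 6322)*sqrt((t(6) + w(-1, -1))**2 - 10) = ((2248 + 864) - 6322)*sqrt(((6 + 1/6) - 16)**2 - 10) = (3112 - 6322)*sqrt(((6 + 1/6) - 16)**2 - 10) = -3210*sqrt((37/6 - 16)**2 - 10) = -3210*sqrt((-59/6)**2 - 10) = -3210*sqrt(3481/36 - 10) = -535*sqrt(3121)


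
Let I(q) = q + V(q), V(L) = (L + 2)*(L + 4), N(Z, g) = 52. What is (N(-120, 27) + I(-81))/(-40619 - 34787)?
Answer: -3027/37703 ≈ -0.080285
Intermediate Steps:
V(L) = (2 + L)*(4 + L)
I(q) = 8 + q² + 7*q (I(q) = q + (8 + q² + 6*q) = 8 + q² + 7*q)
(N(-120, 27) + I(-81))/(-40619 - 34787) = (52 + (8 + (-81)² + 7*(-81)))/(-40619 - 34787) = (52 + (8 + 6561 - 567))/(-75406) = (52 + 6002)*(-1/75406) = 6054*(-1/75406) = -3027/37703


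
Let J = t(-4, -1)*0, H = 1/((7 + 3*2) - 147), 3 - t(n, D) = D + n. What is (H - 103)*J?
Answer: 0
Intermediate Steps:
t(n, D) = 3 - D - n (t(n, D) = 3 - (D + n) = 3 + (-D - n) = 3 - D - n)
H = -1/134 (H = 1/((7 + 6) - 147) = 1/(13 - 147) = 1/(-134) = -1/134 ≈ -0.0074627)
J = 0 (J = (3 - 1*(-1) - 1*(-4))*0 = (3 + 1 + 4)*0 = 8*0 = 0)
(H - 103)*J = (-1/134 - 103)*0 = -13803/134*0 = 0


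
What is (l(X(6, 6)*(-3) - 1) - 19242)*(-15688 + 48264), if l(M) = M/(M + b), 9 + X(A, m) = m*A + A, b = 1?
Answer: -62052654208/99 ≈ -6.2679e+8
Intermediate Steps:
X(A, m) = -9 + A + A*m (X(A, m) = -9 + (m*A + A) = -9 + (A*m + A) = -9 + (A + A*m) = -9 + A + A*m)
l(M) = M/(1 + M) (l(M) = M/(M + 1) = M/(1 + M))
(l(X(6, 6)*(-3) - 1) - 19242)*(-15688 + 48264) = (((-9 + 6 + 6*6)*(-3) - 1)/(1 + ((-9 + 6 + 6*6)*(-3) - 1)) - 19242)*(-15688 + 48264) = (((-9 + 6 + 36)*(-3) - 1)/(1 + ((-9 + 6 + 36)*(-3) - 1)) - 19242)*32576 = ((33*(-3) - 1)/(1 + (33*(-3) - 1)) - 19242)*32576 = ((-99 - 1)/(1 + (-99 - 1)) - 19242)*32576 = (-100/(1 - 100) - 19242)*32576 = (-100/(-99) - 19242)*32576 = (-100*(-1/99) - 19242)*32576 = (100/99 - 19242)*32576 = -1904858/99*32576 = -62052654208/99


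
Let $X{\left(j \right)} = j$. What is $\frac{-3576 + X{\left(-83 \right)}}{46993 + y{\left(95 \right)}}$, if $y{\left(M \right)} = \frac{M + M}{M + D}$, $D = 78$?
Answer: $- \frac{633007}{8129979} \approx -0.077861$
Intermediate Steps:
$y{\left(M \right)} = \frac{2 M}{78 + M}$ ($y{\left(M \right)} = \frac{M + M}{M + 78} = \frac{2 M}{78 + M}$)
$\frac{-3576 + X{\left(-83 \right)}}{46993 + y{\left(95 \right)}} = \frac{-3576 - 83}{46993 + 2 \cdot 95 \frac{1}{78 + 95}} = - \frac{3659}{46993 + 2 \cdot 95 \cdot \frac{1}{173}} = - \frac{3659}{46993 + \frac{190}{173}} = - \frac{3659}{\frac{8129979}{173}} = \left(-3659\right) \frac{173}{8129979} = - \frac{633007}{8129979}$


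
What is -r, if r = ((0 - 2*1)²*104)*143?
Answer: -59488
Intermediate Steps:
r = 59488 (r = ((0 - 2)²*104)*143 = ((-2)²*104)*143 = (4*104)*143 = 416*143 = 59488)
-r = -1*59488 = -59488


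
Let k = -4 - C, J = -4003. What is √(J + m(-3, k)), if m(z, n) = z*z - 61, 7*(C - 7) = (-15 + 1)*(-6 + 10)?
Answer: I*√4055 ≈ 63.679*I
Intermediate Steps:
C = -1 (C = 7 + ((-15 + 1)*(-6 + 10))/7 = 7 + (-14*4)/7 = 7 + (⅐)*(-56) = 7 - 8 = -1)
k = -3 (k = -4 - 1*(-1) = -4 + 1 = -3)
m(z, n) = -61 + z² (m(z, n) = z² - 61 = -61 + z²)
√(J + m(-3, k)) = √(-4003 + (-61 + (-3)²)) = √(-4003 + (-61 + 9)) = √(-4003 - 52) = √(-4055) = I*√4055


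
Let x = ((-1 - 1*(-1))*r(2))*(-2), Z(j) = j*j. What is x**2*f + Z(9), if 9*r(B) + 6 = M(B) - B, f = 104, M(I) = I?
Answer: 81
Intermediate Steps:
Z(j) = j**2
r(B) = -2/3 (r(B) = -2/3 + (B - B)/9 = -2/3 + (1/9)*0 = -2/3 + 0 = -2/3)
x = 0 (x = ((-1 - 1*(-1))*(-2/3))*(-2) = ((-1 + 1)*(-2/3))*(-2) = (0*(-2/3))*(-2) = 0*(-2) = 0)
x**2*f + Z(9) = 0**2*104 + 9**2 = 0*104 + 81 = 0 + 81 = 81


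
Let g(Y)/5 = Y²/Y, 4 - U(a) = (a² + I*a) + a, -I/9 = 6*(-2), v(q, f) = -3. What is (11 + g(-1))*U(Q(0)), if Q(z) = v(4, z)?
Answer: 1932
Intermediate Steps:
Q(z) = -3
I = 108 (I = -54*(-2) = -9*(-12) = 108)
U(a) = 4 - a² - 109*a (U(a) = 4 - ((a² + 108*a) + a) = 4 - (a² + 109*a) = 4 + (-a² - 109*a) = 4 - a² - 109*a)
g(Y) = 5*Y (g(Y) = 5*(Y²/Y) = 5*Y)
(11 + g(-1))*U(Q(0)) = (11 + 5*(-1))*(4 - 1*(-3)² - 109*(-3)) = (11 - 5)*(4 - 1*9 + 327) = 6*(4 - 9 + 327) = 6*322 = 1932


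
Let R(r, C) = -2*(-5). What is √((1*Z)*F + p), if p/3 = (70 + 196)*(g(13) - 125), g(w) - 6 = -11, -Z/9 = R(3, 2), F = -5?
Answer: I*√103290 ≈ 321.39*I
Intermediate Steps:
R(r, C) = 10
Z = -90 (Z = -9*10 = -90)
g(w) = -5 (g(w) = 6 - 11 = -5)
p = -103740 (p = 3*((70 + 196)*(-5 - 125)) = 3*(266*(-130)) = 3*(-34580) = -103740)
√((1*Z)*F + p) = √((1*(-90))*(-5) - 103740) = √(-90*(-5) - 103740) = √(450 - 103740) = √(-103290) = I*√103290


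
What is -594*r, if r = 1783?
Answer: -1059102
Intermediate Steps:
-594*r = -594*1783 = -1059102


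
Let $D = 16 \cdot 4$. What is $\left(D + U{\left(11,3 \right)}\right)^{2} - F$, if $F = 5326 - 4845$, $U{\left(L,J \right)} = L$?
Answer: $5144$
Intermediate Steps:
$D = 64$
$F = 481$ ($F = 5326 - 4845 = 481$)
$\left(D + U{\left(11,3 \right)}\right)^{2} - F = \left(64 + 11\right)^{2} - 481 = 75^{2} - 481 = 5625 - 481 = 5144$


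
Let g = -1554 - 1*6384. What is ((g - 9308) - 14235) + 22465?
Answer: -9016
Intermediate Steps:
g = -7938 (g = -1554 - 6384 = -7938)
((g - 9308) - 14235) + 22465 = ((-7938 - 9308) - 14235) + 22465 = (-17246 - 14235) + 22465 = -31481 + 22465 = -9016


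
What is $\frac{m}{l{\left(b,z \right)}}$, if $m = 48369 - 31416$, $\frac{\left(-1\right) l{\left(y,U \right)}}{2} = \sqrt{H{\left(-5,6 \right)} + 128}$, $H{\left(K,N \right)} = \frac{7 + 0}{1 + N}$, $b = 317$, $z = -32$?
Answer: $- \frac{5651 \sqrt{129}}{86} \approx -746.31$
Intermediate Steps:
$H{\left(K,N \right)} = \frac{7}{1 + N}$
$l{\left(y,U \right)} = - 2 \sqrt{129}$ ($l{\left(y,U \right)} = - 2 \sqrt{\frac{7}{1 + 6} + 128} = - 2 \sqrt{\frac{7}{7} + 128} = - 2 \sqrt{7 \cdot \frac{1}{7} + 128} = - 2 \sqrt{1 + 128} = - 2 \sqrt{129}$)
$m = 16953$
$\frac{m}{l{\left(b,z \right)}} = \frac{16953}{\left(-2\right) \sqrt{129}} = 16953 \left(- \frac{\sqrt{129}}{258}\right) = - \frac{5651 \sqrt{129}}{86}$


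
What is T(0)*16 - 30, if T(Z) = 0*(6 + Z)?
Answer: -30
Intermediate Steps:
T(Z) = 0
T(0)*16 - 30 = 0*16 - 30 = 0 - 30 = -30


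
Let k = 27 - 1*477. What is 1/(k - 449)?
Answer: -1/899 ≈ -0.0011123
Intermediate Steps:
k = -450 (k = 27 - 477 = -450)
1/(k - 449) = 1/(-450 - 449) = 1/(-899) = -1/899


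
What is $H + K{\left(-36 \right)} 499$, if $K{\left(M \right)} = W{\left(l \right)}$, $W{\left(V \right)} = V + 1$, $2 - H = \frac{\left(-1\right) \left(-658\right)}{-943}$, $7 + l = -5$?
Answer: $- \frac{5173583}{943} \approx -5486.3$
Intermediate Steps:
$l = -12$ ($l = -7 - 5 = -12$)
$H = \frac{2544}{943}$ ($H = 2 - \frac{\left(-1\right) \left(-658\right)}{-943} = 2 - 658 \left(- \frac{1}{943}\right) = 2 - - \frac{658}{943} = 2 + \frac{658}{943} = \frac{2544}{943} \approx 2.6978$)
$W{\left(V \right)} = 1 + V$
$K{\left(M \right)} = -11$ ($K{\left(M \right)} = 1 - 12 = -11$)
$H + K{\left(-36 \right)} 499 = \frac{2544}{943} - 5489 = - \frac{5173583}{943}$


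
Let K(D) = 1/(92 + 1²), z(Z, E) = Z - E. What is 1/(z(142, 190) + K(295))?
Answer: -93/4463 ≈ -0.020838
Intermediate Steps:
K(D) = 1/93 (K(D) = 1/(92 + 1) = 1/93)
1/(z(142, 190) + K(295)) = 1/((142 - 1*190) + 1/93) = 1/((142 - 190) + 1/93) = 1/(-48 + 1/93) = 1/(-4463/93) = -93/4463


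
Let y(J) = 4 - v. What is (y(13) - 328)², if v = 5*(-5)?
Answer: 89401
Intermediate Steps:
v = -25
y(J) = 29 (y(J) = 4 - 1*(-25) = 4 + 25 = 29)
(y(13) - 328)² = (29 - 328)² = (-299)² = 89401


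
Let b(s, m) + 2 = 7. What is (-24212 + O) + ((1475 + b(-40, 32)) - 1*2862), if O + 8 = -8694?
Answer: -34296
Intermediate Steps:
O = -8702 (O = -8 - 8694 = -8702)
b(s, m) = 5 (b(s, m) = -2 + 7 = 5)
(-24212 + O) + ((1475 + b(-40, 32)) - 1*2862) = (-24212 - 8702) + ((1475 + 5) - 1*2862) = -32914 + (1480 - 2862) = -32914 - 1382 = -34296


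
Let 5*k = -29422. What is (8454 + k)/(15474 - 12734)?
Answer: 3212/3425 ≈ 0.93781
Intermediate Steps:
k = -29422/5 (k = (1/5)*(-29422) = -29422/5 ≈ -5884.4)
(8454 + k)/(15474 - 12734) = (8454 - 29422/5)/(15474 - 12734) = (12848/5)/2740 = (12848/5)*(1/2740) = 3212/3425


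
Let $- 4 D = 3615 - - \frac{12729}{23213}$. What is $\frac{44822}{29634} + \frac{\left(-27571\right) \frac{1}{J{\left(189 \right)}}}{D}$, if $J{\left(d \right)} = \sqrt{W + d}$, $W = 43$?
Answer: $\frac{22411}{14817} + \frac{640005623 \sqrt{58}}{2433903996} \approx 3.5151$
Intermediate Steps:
$J{\left(d \right)} = \sqrt{43 + d}$
$D = - \frac{20981931}{23213}$ ($D = - \frac{3615 - - \frac{12729}{23213}}{4} = - \frac{3615 + \frac{12729}{23213}}{4} = \left(- \frac{1}{4}\right) \frac{83927724}{23213} = - \frac{20981931}{23213} \approx -903.89$)
$\frac{44822}{29634} + \frac{\left(-27571\right) \frac{1}{J{\left(189 \right)}}}{D} = \frac{44822}{29634} + \frac{\left(-27571\right) \frac{1}{\sqrt{43 + 189}}}{- \frac{20981931}{23213}} = 44822 \cdot \frac{1}{29634} + - \frac{27571}{\sqrt{232}} \left(- \frac{23213}{20981931}\right) = \frac{22411}{14817} + - \frac{27571}{2 \sqrt{58}} \left(- \frac{23213}{20981931}\right) = \frac{22411}{14817} + - 27571 \frac{\sqrt{58}}{116} \left(- \frac{23213}{20981931}\right) = \frac{22411}{14817} + - \frac{27571 \sqrt{58}}{116} \left(- \frac{23213}{20981931}\right) = \frac{22411}{14817} + \frac{640005623 \sqrt{58}}{2433903996}$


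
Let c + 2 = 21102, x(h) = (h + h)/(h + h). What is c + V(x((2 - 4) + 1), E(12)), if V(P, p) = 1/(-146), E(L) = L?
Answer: 3080599/146 ≈ 21100.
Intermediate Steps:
x(h) = 1 (x(h) = (2*h)/((2*h)) = (2*h)*(1/(2*h)) = 1)
V(P, p) = -1/146
c = 21100 (c = -2 + 21102 = 21100)
c + V(x((2 - 4) + 1), E(12)) = 21100 - 1/146 = 3080599/146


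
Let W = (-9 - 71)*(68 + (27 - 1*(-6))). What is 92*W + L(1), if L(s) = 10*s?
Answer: -743350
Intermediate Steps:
W = -8080 (W = -80*(68 + (27 + 6)) = -80*(68 + 33) = -80*101 = -8080)
92*W + L(1) = 92*(-8080) + 10*1 = -743360 + 10 = -743350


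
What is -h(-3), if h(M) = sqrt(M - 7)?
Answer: -I*sqrt(10) ≈ -3.1623*I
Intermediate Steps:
h(M) = sqrt(-7 + M)
-h(-3) = -sqrt(-7 - 3) = -sqrt(-10) = -I*sqrt(10)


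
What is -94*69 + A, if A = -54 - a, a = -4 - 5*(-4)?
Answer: -6556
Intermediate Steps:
a = 16 (a = -4 + 20 = 16)
A = -70 (A = -54 - 1*16 = -54 - 16 = -70)
-94*69 + A = -94*69 - 70 = -6486 - 70 = -6556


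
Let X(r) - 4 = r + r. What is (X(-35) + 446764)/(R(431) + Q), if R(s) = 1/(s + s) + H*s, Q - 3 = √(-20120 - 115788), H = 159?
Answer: 22746886112424460/3489907578546177 - 663832537424*I*√33977/3489907578546177 ≈ 6.5179 - 0.035062*I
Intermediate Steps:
Q = 3 + 2*I*√33977 (Q = 3 + √(-20120 - 115788) = 3 + √(-135908) = 3 + 2*I*√33977 ≈ 3.0 + 368.66*I)
X(r) = 4 + 2*r (X(r) = 4 + (r + r) = 4 + 2*r)
R(s) = 1/(2*s) + 159*s (R(s) = 1/(s + s) + 159*s = 1/(2*s) + 159*s)
(X(-35) + 446764)/(R(431) + Q) = ((4 + 2*(-35)) + 446764)/(((½)/431 + 159*431) + (3 + 2*I*√33977)) = ((4 - 70) + 446764)/(((½)*(1/431) + 68529) + (3 + 2*I*√33977)) = (-66 + 446764)/((1/862 + 68529) + (3 + 2*I*√33977)) = 446698/(59071999/862 + (3 + 2*I*√33977)) = 446698/(59074585/862 + 2*I*√33977)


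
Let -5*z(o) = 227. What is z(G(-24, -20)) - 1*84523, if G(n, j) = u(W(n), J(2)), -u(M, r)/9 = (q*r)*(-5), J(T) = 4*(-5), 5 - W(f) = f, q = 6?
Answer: -422842/5 ≈ -84568.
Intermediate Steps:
W(f) = 5 - f
J(T) = -20
u(M, r) = 270*r (u(M, r) = -9*6*r*(-5) = -(-270)*r = 270*r)
G(n, j) = -5400 (G(n, j) = 270*(-20) = -5400)
z(o) = -227/5 (z(o) = -1/5*227 = -227/5)
z(G(-24, -20)) - 1*84523 = -227/5 - 1*84523 = -227/5 - 84523 = -422842/5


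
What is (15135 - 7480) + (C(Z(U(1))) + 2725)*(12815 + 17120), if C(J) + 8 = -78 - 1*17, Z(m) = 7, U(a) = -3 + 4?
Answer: 78497225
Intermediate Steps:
U(a) = 1
C(J) = -103 (C(J) = -8 + (-78 - 1*17) = -8 + (-78 - 17) = -8 - 95 = -103)
(15135 - 7480) + (C(Z(U(1))) + 2725)*(12815 + 17120) = (15135 - 7480) + (-103 + 2725)*(12815 + 17120) = 7655 + 2622*29935 = 7655 + 78489570 = 78497225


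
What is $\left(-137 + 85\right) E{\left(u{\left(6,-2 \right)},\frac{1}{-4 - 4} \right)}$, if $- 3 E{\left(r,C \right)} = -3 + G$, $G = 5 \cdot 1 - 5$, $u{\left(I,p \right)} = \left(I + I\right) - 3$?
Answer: $-52$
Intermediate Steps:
$u{\left(I,p \right)} = -3 + 2 I$ ($u{\left(I,p \right)} = 2 I - 3 = -3 + 2 I$)
$G = 0$ ($G = 5 - 5 = 0$)
$E{\left(r,C \right)} = 1$ ($E{\left(r,C \right)} = - \frac{-3 + 0}{3} = \left(- \frac{1}{3}\right) \left(-3\right) = 1$)
$\left(-137 + 85\right) E{\left(u{\left(6,-2 \right)},\frac{1}{-4 - 4} \right)} = \left(-137 + 85\right) 1 = \left(-52\right) 1 = -52$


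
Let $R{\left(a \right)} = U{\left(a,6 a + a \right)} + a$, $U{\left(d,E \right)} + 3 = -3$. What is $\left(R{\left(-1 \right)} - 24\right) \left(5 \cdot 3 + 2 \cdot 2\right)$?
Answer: $-589$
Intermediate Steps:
$U{\left(d,E \right)} = -6$ ($U{\left(d,E \right)} = -3 - 3 = -6$)
$R{\left(a \right)} = -6 + a$
$\left(R{\left(-1 \right)} - 24\right) \left(5 \cdot 3 + 2 \cdot 2\right) = \left(\left(-6 - 1\right) - 24\right) \left(5 \cdot 3 + 2 \cdot 2\right) = \left(-7 - 24\right) \left(15 + 4\right) = \left(-31\right) 19 = -589$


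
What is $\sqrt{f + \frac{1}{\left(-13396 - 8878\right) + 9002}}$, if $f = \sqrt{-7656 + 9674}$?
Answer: $\frac{\sqrt{-3318 + 44036496 \sqrt{2018}}}{6636} \approx 6.7024$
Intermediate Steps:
$f = \sqrt{2018} \approx 44.922$
$\sqrt{f + \frac{1}{\left(-13396 - 8878\right) + 9002}} = \sqrt{\sqrt{2018} + \frac{1}{\left(-13396 - 8878\right) + 9002}} = \sqrt{\sqrt{2018} + \frac{1}{-22274 + 9002}} = \sqrt{\sqrt{2018} + \frac{1}{-13272}} = \sqrt{\sqrt{2018} - \frac{1}{13272}} = \sqrt{- \frac{1}{13272} + \sqrt{2018}}$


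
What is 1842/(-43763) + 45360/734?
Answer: 991868826/16061021 ≈ 61.756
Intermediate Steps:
1842/(-43763) + 45360/734 = 1842*(-1/43763) + 45360*(1/734) = -1842/43763 + 22680/367 = 991868826/16061021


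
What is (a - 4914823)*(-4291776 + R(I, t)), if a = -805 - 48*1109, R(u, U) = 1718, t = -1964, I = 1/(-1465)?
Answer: 21316697593880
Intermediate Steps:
I = -1/1465 ≈ -0.00068259
a = -54037 (a = -805 - 53232 = -54037)
(a - 4914823)*(-4291776 + R(I, t)) = (-54037 - 4914823)*(-4291776 + 1718) = -4968860*(-4290058) = 21316697593880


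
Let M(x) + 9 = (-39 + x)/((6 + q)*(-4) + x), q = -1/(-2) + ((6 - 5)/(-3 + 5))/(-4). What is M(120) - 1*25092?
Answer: -175701/7 ≈ -25100.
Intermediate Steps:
q = 3/8 (q = -1*(-1/2) + (1/2)*(-1/4) = 1/2 + (1*(1/2))*(-1/4) = 1/2 + (1/2)*(-1/4) = 1/2 - 1/8 = 3/8 ≈ 0.37500)
M(x) = -9 + (-39 + x)/(-51/2 + x) (M(x) = -9 + (-39 + x)/((6 + 3/8)*(-4) + x) = -9 + (-39 + x)/((51/8)*(-4) + x) = -9 + (-39 + x)/(-51/2 + x))
M(120) - 1*25092 = (381 - 16*120)/(-51 + 2*120) - 1*25092 = (381 - 1920)/(-51 + 240) - 25092 = -1539/189 - 25092 = (1/189)*(-1539) - 25092 = -57/7 - 25092 = -175701/7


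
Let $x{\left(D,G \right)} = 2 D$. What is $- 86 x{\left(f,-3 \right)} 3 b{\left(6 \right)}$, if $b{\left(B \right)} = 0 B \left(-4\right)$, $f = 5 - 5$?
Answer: $0$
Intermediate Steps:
$f = 0$
$b{\left(B \right)} = 0$ ($b{\left(B \right)} = 0 \left(-4\right) = 0$)
$- 86 x{\left(f,-3 \right)} 3 b{\left(6 \right)} = - 86 \cdot 2 \cdot 0 \cdot 3 \cdot 0 = \left(-86\right) 0 \cdot 0 = 0 \cdot 0 = 0$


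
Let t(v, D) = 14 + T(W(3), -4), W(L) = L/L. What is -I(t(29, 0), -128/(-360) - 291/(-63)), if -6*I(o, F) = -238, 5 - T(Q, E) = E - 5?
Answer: -119/3 ≈ -39.667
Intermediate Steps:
W(L) = 1
T(Q, E) = 10 - E (T(Q, E) = 5 - (E - 5) = 5 - (-5 + E) = 5 + (5 - E) = 10 - E)
t(v, D) = 28 (t(v, D) = 14 + (10 - 1*(-4)) = 14 + (10 + 4) = 14 + 14 = 28)
I(o, F) = 119/3 (I(o, F) = -⅙*(-238) = 119/3)
-I(t(29, 0), -128/(-360) - 291/(-63)) = -1*119/3 = -119/3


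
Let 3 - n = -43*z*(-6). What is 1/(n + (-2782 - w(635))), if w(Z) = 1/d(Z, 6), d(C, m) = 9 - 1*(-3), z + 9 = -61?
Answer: 12/183371 ≈ 6.5441e-5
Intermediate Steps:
z = -70 (z = -9 - 61 = -70)
d(C, m) = 12 (d(C, m) = 9 + 3 = 12)
n = 18063 (n = 3 - (-43*(-70))*(-6) = 3 - 3010*(-6) = 3 - 1*(-18060) = 3 + 18060 = 18063)
w(Z) = 1/12
1/(n + (-2782 - w(635))) = 1/(18063 + (-2782 - 1*1/12)) = 1/(18063 + (-2782 - 1/12)) = 1/(18063 - 33385/12) = 1/(183371/12) = 12/183371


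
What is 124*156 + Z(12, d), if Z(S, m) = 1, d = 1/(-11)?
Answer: 19345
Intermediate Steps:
d = -1/11 ≈ -0.090909
124*156 + Z(12, d) = 124*156 + 1 = 19344 + 1 = 19345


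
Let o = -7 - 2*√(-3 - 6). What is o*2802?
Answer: -19614 - 16812*I ≈ -19614.0 - 16812.0*I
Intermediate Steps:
o = -7 - 6*I ≈ -7.0 - 6.0*I
o*2802 = (-7 - 6*I)*2802 = -19614 - 16812*I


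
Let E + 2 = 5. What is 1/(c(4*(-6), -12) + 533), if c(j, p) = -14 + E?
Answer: 1/522 ≈ 0.0019157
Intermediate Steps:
E = 3 (E = -2 + 5 = 3)
c(j, p) = -11 (c(j, p) = -14 + 3 = -11)
1/(c(4*(-6), -12) + 533) = 1/(-11 + 533) = 1/522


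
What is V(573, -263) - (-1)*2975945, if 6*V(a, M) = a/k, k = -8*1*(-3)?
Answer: 142845551/48 ≈ 2.9759e+6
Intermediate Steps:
k = 24 (k = -8*(-3) = 24)
V(a, M) = a/144 (V(a, M) = (a/24)/6 = a/144)
V(573, -263) - (-1)*2975945 = (1/144)*573 - (-1)*2975945 = 191/48 - 1*(-2975945) = 191/48 + 2975945 = 142845551/48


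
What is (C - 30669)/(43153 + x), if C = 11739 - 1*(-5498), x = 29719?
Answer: -1679/9109 ≈ -0.18432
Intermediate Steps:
C = 17237 (C = 11739 + 5498 = 17237)
(C - 30669)/(43153 + x) = (17237 - 30669)/(43153 + 29719) = -13432/72872 = -13432*1/72872 = -1679/9109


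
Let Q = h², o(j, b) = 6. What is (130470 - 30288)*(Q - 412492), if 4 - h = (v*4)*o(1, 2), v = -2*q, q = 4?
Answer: -37475681832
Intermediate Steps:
v = -8 (v = -2*4 = -8)
h = 196 (h = 4 - (-8*4)*6 = 4 - (-32)*6 = 4 - 1*(-192) = 4 + 192 = 196)
Q = 38416 (Q = 196² = 38416)
(130470 - 30288)*(Q - 412492) = (130470 - 30288)*(38416 - 412492) = 100182*(-374076) = -37475681832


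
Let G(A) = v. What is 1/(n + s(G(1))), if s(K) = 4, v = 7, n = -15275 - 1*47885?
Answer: -1/63156 ≈ -1.5834e-5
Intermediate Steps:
n = -63160 (n = -15275 - 47885 = -63160)
G(A) = 7
1/(n + s(G(1))) = 1/(-63160 + 4) = 1/(-63156) = -1/63156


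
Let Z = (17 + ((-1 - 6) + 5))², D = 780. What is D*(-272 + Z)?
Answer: -36660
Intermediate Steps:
Z = 225 (Z = (17 + (-7 + 5))² = (17 - 2)² = 15² = 225)
D*(-272 + Z) = 780*(-272 + 225) = 780*(-47) = -36660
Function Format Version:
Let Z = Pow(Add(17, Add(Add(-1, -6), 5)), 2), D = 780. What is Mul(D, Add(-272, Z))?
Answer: -36660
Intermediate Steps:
Z = 225 (Z = Pow(Add(17, Add(-7, 5)), 2) = Pow(Add(17, -2), 2) = Pow(15, 2) = 225)
Mul(D, Add(-272, Z)) = Mul(780, Add(-272, 225)) = Mul(780, -47) = -36660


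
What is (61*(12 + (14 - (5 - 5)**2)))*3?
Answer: 4758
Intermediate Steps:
(61*(12 + (14 - (5 - 5)**2)))*3 = (61*(12 + (14 - 1*0**2)))*3 = (61*(12 + (14 - 1*0)))*3 = (61*(12 + (14 + 0)))*3 = (61*(12 + 14))*3 = (61*26)*3 = 1586*3 = 4758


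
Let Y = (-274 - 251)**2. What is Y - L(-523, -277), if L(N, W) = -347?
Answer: 275972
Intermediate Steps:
Y = 275625 (Y = (-525)**2 = 275625)
Y - L(-523, -277) = 275625 - 1*(-347) = 275625 + 347 = 275972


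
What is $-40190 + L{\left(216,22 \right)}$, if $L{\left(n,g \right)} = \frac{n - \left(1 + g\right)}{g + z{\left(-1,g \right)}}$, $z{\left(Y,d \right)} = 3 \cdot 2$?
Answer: $- \frac{1125127}{28} \approx -40183.0$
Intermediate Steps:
$z{\left(Y,d \right)} = 6$
$L{\left(n,g \right)} = \frac{-1 + n - g}{6 + g}$ ($L{\left(n,g \right)} = \frac{n - \left(1 + g\right)}{g + 6} = \frac{-1 + n - g}{6 + g}$)
$-40190 + L{\left(216,22 \right)} = -40190 + \frac{-1 + 216 - 22}{6 + 22} = -40190 + \frac{-1 + 216 - 22}{28} = -40190 + \frac{1}{28} \cdot 193 = -40190 + \frac{193}{28} = - \frac{1125127}{28}$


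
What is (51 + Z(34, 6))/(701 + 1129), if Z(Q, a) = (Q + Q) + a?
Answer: 25/366 ≈ 0.068306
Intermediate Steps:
Z(Q, a) = a + 2*Q (Z(Q, a) = 2*Q + a = a + 2*Q)
(51 + Z(34, 6))/(701 + 1129) = (51 + (6 + 2*34))/(701 + 1129) = (51 + (6 + 68))/1830 = (51 + 74)/1830 = (1/1830)*125 = 25/366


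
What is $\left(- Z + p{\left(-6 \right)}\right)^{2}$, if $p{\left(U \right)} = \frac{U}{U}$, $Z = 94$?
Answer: $8649$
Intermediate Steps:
$p{\left(U \right)} = 1$
$\left(- Z + p{\left(-6 \right)}\right)^{2} = \left(\left(-1\right) 94 + 1\right)^{2} = \left(-94 + 1\right)^{2} = \left(-93\right)^{2} = 8649$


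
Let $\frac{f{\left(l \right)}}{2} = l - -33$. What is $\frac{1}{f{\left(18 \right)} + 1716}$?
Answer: $\frac{1}{1818} \approx 0.00055005$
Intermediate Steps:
$f{\left(l \right)} = 66 + 2 l$ ($f{\left(l \right)} = 2 \left(l - -33\right) = 2 \left(l + 33\right) = 2 \left(33 + l\right) = 66 + 2 l$)
$\frac{1}{f{\left(18 \right)} + 1716} = \frac{1}{\left(66 + 2 \cdot 18\right) + 1716} = \frac{1}{\left(66 + 36\right) + 1716} = \frac{1}{102 + 1716} = \frac{1}{1818}$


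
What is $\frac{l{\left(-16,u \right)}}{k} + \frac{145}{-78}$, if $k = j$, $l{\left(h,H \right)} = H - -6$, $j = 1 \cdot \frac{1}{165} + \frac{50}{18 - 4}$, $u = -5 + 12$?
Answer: $\frac{286015}{161148} \approx 1.7749$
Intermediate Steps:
$u = 7$
$j = \frac{4132}{1155}$ ($j = 1 \cdot \frac{1}{165} + \frac{50}{18 - 4} = \frac{1}{165} + \frac{50}{14} = \frac{1}{165} + 50 \cdot \frac{1}{14} = \frac{1}{165} + \frac{25}{7} = \frac{4132}{1155} \approx 3.5775$)
$l{\left(h,H \right)} = 6 + H$ ($l{\left(h,H \right)} = H + 6 = 6 + H$)
$k = \frac{4132}{1155} \approx 3.5775$
$\frac{l{\left(-16,u \right)}}{k} + \frac{145}{-78} = \frac{6 + 7}{\frac{4132}{1155}} + \frac{145}{-78} = 13 \cdot \frac{1155}{4132} + 145 \left(- \frac{1}{78}\right) = \frac{15015}{4132} - \frac{145}{78} = \frac{286015}{161148}$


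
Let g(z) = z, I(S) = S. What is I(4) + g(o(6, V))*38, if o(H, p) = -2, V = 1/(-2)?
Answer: -72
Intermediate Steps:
V = -½ ≈ -0.50000
I(4) + g(o(6, V))*38 = 4 - 2*38 = 4 - 76 = -72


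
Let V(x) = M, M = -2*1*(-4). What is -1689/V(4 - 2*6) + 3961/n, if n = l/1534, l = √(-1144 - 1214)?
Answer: -1689/8 - 3038087*I*√262/393 ≈ -211.13 - 1.2513e+5*I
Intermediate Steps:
l = 3*I*√262 (l = √(-2358) = 3*I*√262 ≈ 48.559*I)
M = 8 (M = -2*(-4) = 8)
n = 3*I*√262/1534 (n = (3*I*√262)/1534 = (3*I*√262)*(1/1534) = 3*I*√262/1534 ≈ 0.031655*I)
V(x) = 8
-1689/V(4 - 2*6) + 3961/n = -1689/8 + 3961/((3*I*√262/1534)) = -1689*⅛ + 3961*(-767*I*√262/393) = -1689/8 - 3038087*I*√262/393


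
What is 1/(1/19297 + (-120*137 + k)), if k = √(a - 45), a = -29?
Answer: -6121831976663/100642944934788507 - 372374209*I*√74/100642944934788507 ≈ -6.0827e-5 - 3.1828e-8*I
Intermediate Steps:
k = I*√74 (k = √(-29 - 45) = √(-74) = I*√74 ≈ 8.6023*I)
1/(1/19297 + (-120*137 + k)) = 1/(1/19297 + (-120*137 + I*√74)) = 1/(1/19297 + (-16440 + I*√74)) = 1/(-317242679/19297 + I*√74)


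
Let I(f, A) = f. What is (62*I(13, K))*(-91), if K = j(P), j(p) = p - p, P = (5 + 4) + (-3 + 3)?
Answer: -73346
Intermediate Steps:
P = 9 (P = 9 + 0 = 9)
j(p) = 0
K = 0
(62*I(13, K))*(-91) = (62*13)*(-91) = 806*(-91) = -73346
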